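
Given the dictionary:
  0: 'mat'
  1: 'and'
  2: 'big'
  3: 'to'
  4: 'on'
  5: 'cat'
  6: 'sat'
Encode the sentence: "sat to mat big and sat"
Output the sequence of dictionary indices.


Look up each word in the dictionary:
  'sat' -> 6
  'to' -> 3
  'mat' -> 0
  'big' -> 2
  'and' -> 1
  'sat' -> 6

Encoded: [6, 3, 0, 2, 1, 6]


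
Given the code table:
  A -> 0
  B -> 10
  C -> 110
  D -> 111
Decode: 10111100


Decoding:
10 -> B
111 -> D
10 -> B
0 -> A


Result: BDBA


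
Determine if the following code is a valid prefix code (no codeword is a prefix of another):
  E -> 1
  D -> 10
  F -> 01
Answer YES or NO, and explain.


Checking each pair (does one codeword prefix another?):
  E='1' vs D='10': prefix -- VIOLATION

NO -- this is NOT a valid prefix code. E (1) is a prefix of D (10).


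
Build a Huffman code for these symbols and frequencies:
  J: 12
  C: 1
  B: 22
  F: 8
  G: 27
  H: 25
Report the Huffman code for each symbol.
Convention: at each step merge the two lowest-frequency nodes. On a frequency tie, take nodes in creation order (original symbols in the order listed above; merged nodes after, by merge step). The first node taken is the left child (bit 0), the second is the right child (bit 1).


Huffman tree construction:
Step 1: Merge C(1) + F(8) = 9
Step 2: Merge (C+F)(9) + J(12) = 21
Step 3: Merge ((C+F)+J)(21) + B(22) = 43
Step 4: Merge H(25) + G(27) = 52
Step 5: Merge (((C+F)+J)+B)(43) + (H+G)(52) = 95
Read each symbol's code off the tree from the root (left child = 0, right child = 1).

Codes:
  J: 001 (length 3)
  C: 0000 (length 4)
  B: 01 (length 2)
  F: 0001 (length 4)
  G: 11 (length 2)
  H: 10 (length 2)
Average code length: 220/95 = 2.3158 bits/symbol


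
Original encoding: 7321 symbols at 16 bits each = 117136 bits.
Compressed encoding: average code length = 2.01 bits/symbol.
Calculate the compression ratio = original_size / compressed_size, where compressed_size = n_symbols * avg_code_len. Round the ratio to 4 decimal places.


original_size = n_symbols * orig_bits = 7321 * 16 = 117136 bits
compressed_size = n_symbols * avg_code_len = 7321 * 2.01 = 14715.21 bits
ratio = original_size / compressed_size = 117136 / 14715.21 = 7.9602

Compression ratio = 7.9602


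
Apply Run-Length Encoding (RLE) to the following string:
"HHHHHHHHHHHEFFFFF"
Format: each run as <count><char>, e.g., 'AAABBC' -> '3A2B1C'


Scanning runs left to right:
  i=0: run of 'H' x 11 -> '11H'
  i=11: run of 'E' x 1 -> '1E'
  i=12: run of 'F' x 5 -> '5F'

RLE = 11H1E5F


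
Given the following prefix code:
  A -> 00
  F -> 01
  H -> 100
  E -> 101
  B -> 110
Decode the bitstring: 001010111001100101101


Decoding step by step:
Bits 00 -> A
Bits 101 -> E
Bits 01 -> F
Bits 110 -> B
Bits 01 -> F
Bits 100 -> H
Bits 101 -> E
Bits 101 -> E


Decoded message: AEFBFHEE


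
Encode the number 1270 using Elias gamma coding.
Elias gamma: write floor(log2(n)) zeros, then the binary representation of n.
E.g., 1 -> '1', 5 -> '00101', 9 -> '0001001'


num_bits = floor(log2(1270)) + 1 = 11
leading_zeros = num_bits - 1 = 10
binary(1270) = 10011110110

Elias gamma(1270) = '0000000000' + '10011110110' = 000000000010011110110 (21 bits)


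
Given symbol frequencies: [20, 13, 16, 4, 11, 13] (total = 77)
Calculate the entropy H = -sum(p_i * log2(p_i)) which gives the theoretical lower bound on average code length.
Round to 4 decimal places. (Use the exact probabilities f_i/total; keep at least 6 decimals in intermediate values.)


Per-symbol terms -p_i * log2(p_i) with p_i = f_i/77:
  p = 20/77 = 0.259740: log2(p) = -1.944858, -p*log2(p) = 0.505158
  p = 13/77 = 0.168831: log2(p) = -2.566347, -p*log2(p) = 0.433279
  p = 16/77 = 0.207792: log2(p) = -2.266787, -p*log2(p) = 0.471021
  p = 4/77 = 0.051948: log2(p) = -4.266787, -p*log2(p) = 0.221651
  p = 11/77 = 0.142857: log2(p) = -2.807355, -p*log2(p) = 0.401051
  p = 13/77 = 0.168831: log2(p) = -2.566347, -p*log2(p) = 0.433279
H = 0.505158 + 0.433279 + 0.471021 + 0.221651 + 0.401051 + 0.433279 = 2.465439

H = 2.4654 bits/symbol


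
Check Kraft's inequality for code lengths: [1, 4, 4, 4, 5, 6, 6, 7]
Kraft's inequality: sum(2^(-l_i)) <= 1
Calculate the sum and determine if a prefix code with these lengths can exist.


Sum = 2^(-1) + 2^(-4) + 2^(-4) + 2^(-4) + 2^(-5) + 2^(-6) + 2^(-6) + 2^(-7)
    = 0.5 + 0.0625 + 0.0625 + 0.0625 + 0.03125 + 0.015625 + 0.015625 + 0.0078125
    = 97/128 = 0.7578125
Since 0.7578125 <= 1, Kraft's inequality IS satisfied.
A prefix code with these lengths CAN exist.

Kraft sum = 0.7578125. Satisfied.


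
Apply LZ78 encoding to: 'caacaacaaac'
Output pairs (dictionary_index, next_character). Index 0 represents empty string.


LZ78 encoding steps:
Dictionary: {0: ''}
Step 1: w='' (idx 0), next='c' -> output (0, 'c'), add 'c' as idx 1
Step 2: w='' (idx 0), next='a' -> output (0, 'a'), add 'a' as idx 2
Step 3: w='a' (idx 2), next='c' -> output (2, 'c'), add 'ac' as idx 3
Step 4: w='a' (idx 2), next='a' -> output (2, 'a'), add 'aa' as idx 4
Step 5: w='c' (idx 1), next='a' -> output (1, 'a'), add 'ca' as idx 5
Step 6: w='aa' (idx 4), next='c' -> output (4, 'c'), add 'aac' as idx 6


Encoded: [(0, 'c'), (0, 'a'), (2, 'c'), (2, 'a'), (1, 'a'), (4, 'c')]


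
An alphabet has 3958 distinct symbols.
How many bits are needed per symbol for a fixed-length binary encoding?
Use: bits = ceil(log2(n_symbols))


log2(3958) = 11.9506
Bracket: 2^11 = 2048 < 3958 <= 2^12 = 4096
So ceil(log2(3958)) = 12

bits = ceil(log2(3958)) = ceil(11.9506) = 12 bits


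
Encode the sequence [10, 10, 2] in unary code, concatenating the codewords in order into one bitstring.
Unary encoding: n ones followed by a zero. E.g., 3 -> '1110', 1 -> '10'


Encode each number as n ones followed by a terminating 0:
  10 -> 11111111110 (11 bits)
  10 -> 11111111110 (11 bits)
  2 -> 110 (3 bits)
Total length = 11 + 11 + 3 = 25 bits.

Unary([10, 10, 2]) = 1111111111011111111110110 (25 bits)


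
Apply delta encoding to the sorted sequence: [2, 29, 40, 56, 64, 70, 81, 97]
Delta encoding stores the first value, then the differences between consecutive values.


First value: 2
Deltas:
  29 - 2 = 27
  40 - 29 = 11
  56 - 40 = 16
  64 - 56 = 8
  70 - 64 = 6
  81 - 70 = 11
  97 - 81 = 16


Delta encoded: [2, 27, 11, 16, 8, 6, 11, 16]


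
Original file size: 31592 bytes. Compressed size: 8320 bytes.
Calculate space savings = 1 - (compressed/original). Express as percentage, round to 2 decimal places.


ratio = compressed/original = 8320/31592 = 0.263358
savings = 1 - ratio = 1 - 0.263358 = 0.736642
as a percentage: 0.736642 * 100 = 73.66%

Space savings = 1 - 8320/31592 = 73.66%


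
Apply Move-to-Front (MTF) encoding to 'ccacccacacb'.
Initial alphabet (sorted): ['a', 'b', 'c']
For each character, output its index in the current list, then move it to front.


MTF encoding:
'c': index 2 in ['a', 'b', 'c'] -> ['c', 'a', 'b']
'c': index 0 in ['c', 'a', 'b'] -> ['c', 'a', 'b']
'a': index 1 in ['c', 'a', 'b'] -> ['a', 'c', 'b']
'c': index 1 in ['a', 'c', 'b'] -> ['c', 'a', 'b']
'c': index 0 in ['c', 'a', 'b'] -> ['c', 'a', 'b']
'c': index 0 in ['c', 'a', 'b'] -> ['c', 'a', 'b']
'a': index 1 in ['c', 'a', 'b'] -> ['a', 'c', 'b']
'c': index 1 in ['a', 'c', 'b'] -> ['c', 'a', 'b']
'a': index 1 in ['c', 'a', 'b'] -> ['a', 'c', 'b']
'c': index 1 in ['a', 'c', 'b'] -> ['c', 'a', 'b']
'b': index 2 in ['c', 'a', 'b'] -> ['b', 'c', 'a']


Output: [2, 0, 1, 1, 0, 0, 1, 1, 1, 1, 2]


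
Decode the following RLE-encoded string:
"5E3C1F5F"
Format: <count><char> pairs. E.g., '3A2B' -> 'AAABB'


Expanding each <count><char> pair:
  5E -> 'EEEEE'
  3C -> 'CCC'
  1F -> 'F'
  5F -> 'FFFFF'

Decoded = EEEEECCCFFFFFF


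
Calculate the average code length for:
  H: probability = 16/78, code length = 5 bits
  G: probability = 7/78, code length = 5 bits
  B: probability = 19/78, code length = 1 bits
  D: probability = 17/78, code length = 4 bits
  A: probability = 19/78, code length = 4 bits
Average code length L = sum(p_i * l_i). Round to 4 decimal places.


Weighted contributions p_i * l_i:
  H: (16/78) * 5 = 80/78
  G: (7/78) * 5 = 35/78
  B: (19/78) * 1 = 19/78
  D: (17/78) * 4 = 68/78
  A: (19/78) * 4 = 76/78
Sum = (80 + 35 + 19 + 68 + 76)/78 = 278/78

L = 278/78 = 3.5641 bits/symbol


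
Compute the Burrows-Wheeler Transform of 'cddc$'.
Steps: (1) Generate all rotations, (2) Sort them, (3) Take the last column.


Rotations (sorted):
  0: $cddc -> last char: c
  1: c$cdd -> last char: d
  2: cddc$ -> last char: $
  3: dc$cd -> last char: d
  4: ddc$c -> last char: c


BWT = cd$dc


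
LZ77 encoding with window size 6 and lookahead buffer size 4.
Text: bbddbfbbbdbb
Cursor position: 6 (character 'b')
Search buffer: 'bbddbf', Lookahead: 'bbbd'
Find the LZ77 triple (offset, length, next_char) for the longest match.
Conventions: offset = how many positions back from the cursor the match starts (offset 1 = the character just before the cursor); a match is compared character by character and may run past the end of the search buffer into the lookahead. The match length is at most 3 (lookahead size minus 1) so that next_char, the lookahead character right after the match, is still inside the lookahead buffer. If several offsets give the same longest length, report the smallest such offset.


Try each offset into the search buffer:
  offset=1 (pos 5, char 'f'): match length 0
  offset=2 (pos 4, char 'b'): match length 1
  offset=3 (pos 3, char 'd'): match length 0
  offset=4 (pos 2, char 'd'): match length 0
  offset=5 (pos 1, char 'b'): match length 1
  offset=6 (pos 0, char 'b'): match length 2
Longest match has length 2 at offset 6.
next_char = character at position 6 + 2 = 8 -> 'b'

Best match: offset=6, length=2 (matching 'bb' starting at position 0)
LZ77 triple: (6, 2, 'b')


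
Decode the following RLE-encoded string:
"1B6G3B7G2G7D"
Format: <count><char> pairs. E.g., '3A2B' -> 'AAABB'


Expanding each <count><char> pair:
  1B -> 'B'
  6G -> 'GGGGGG'
  3B -> 'BBB'
  7G -> 'GGGGGGG'
  2G -> 'GG'
  7D -> 'DDDDDDD'

Decoded = BGGGGGGBBBGGGGGGGGGDDDDDDD


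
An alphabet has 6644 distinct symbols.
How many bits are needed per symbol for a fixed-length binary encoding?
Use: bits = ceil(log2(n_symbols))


log2(6644) = 12.6978
Bracket: 2^12 = 4096 < 6644 <= 2^13 = 8192
So ceil(log2(6644)) = 13

bits = ceil(log2(6644)) = ceil(12.6978) = 13 bits


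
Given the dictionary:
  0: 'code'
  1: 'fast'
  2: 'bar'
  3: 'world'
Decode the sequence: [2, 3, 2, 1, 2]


Look up each index in the dictionary:
  2 -> 'bar'
  3 -> 'world'
  2 -> 'bar'
  1 -> 'fast'
  2 -> 'bar'

Decoded: "bar world bar fast bar"


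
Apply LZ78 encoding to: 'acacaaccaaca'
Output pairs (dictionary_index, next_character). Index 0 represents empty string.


LZ78 encoding steps:
Dictionary: {0: ''}
Step 1: w='' (idx 0), next='a' -> output (0, 'a'), add 'a' as idx 1
Step 2: w='' (idx 0), next='c' -> output (0, 'c'), add 'c' as idx 2
Step 3: w='a' (idx 1), next='c' -> output (1, 'c'), add 'ac' as idx 3
Step 4: w='a' (idx 1), next='a' -> output (1, 'a'), add 'aa' as idx 4
Step 5: w='c' (idx 2), next='c' -> output (2, 'c'), add 'cc' as idx 5
Step 6: w='aa' (idx 4), next='c' -> output (4, 'c'), add 'aac' as idx 6
Step 7: w='a' (idx 1), end of input -> output (1, '')


Encoded: [(0, 'a'), (0, 'c'), (1, 'c'), (1, 'a'), (2, 'c'), (4, 'c'), (1, '')]


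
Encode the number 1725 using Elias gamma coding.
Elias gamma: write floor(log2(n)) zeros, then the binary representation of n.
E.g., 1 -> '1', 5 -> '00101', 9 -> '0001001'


num_bits = floor(log2(1725)) + 1 = 11
leading_zeros = num_bits - 1 = 10
binary(1725) = 11010111101

Elias gamma(1725) = '0000000000' + '11010111101' = 000000000011010111101 (21 bits)


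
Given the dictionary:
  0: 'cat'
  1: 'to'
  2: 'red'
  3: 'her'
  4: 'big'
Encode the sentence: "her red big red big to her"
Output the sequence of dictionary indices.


Look up each word in the dictionary:
  'her' -> 3
  'red' -> 2
  'big' -> 4
  'red' -> 2
  'big' -> 4
  'to' -> 1
  'her' -> 3

Encoded: [3, 2, 4, 2, 4, 1, 3]


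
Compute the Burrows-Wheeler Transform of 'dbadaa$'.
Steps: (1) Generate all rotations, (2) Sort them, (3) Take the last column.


Rotations (sorted):
  0: $dbadaa -> last char: a
  1: a$dbada -> last char: a
  2: aa$dbad -> last char: d
  3: adaa$db -> last char: b
  4: badaa$d -> last char: d
  5: daa$dba -> last char: a
  6: dbadaa$ -> last char: $


BWT = aadbda$


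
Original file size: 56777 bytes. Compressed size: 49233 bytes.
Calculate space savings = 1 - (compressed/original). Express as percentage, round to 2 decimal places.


ratio = compressed/original = 49233/56777 = 0.867129
savings = 1 - ratio = 1 - 0.867129 = 0.132871
as a percentage: 0.132871 * 100 = 13.29%

Space savings = 1 - 49233/56777 = 13.29%


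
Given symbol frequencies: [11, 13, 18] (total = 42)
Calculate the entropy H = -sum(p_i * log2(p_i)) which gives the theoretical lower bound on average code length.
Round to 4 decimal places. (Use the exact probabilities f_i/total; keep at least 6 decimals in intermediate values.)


Per-symbol terms -p_i * log2(p_i) with p_i = f_i/42:
  p = 11/42 = 0.261905: log2(p) = -1.932886, -p*log2(p) = 0.506232
  p = 13/42 = 0.309524: log2(p) = -1.691878, -p*log2(p) = 0.523676
  p = 18/42 = 0.428571: log2(p) = -1.222392, -p*log2(p) = 0.523882
H = 0.506232 + 0.523676 + 0.523882 = 1.553790

H = 1.5538 bits/symbol


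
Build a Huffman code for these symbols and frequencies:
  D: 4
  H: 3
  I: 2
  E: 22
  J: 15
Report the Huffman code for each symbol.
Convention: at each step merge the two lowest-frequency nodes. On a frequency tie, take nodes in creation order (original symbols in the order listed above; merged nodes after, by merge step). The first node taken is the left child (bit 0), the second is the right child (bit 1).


Huffman tree construction:
Step 1: Merge I(2) + H(3) = 5
Step 2: Merge D(4) + (I+H)(5) = 9
Step 3: Merge (D+(I+H))(9) + J(15) = 24
Step 4: Merge E(22) + ((D+(I+H))+J)(24) = 46
Read each symbol's code off the tree from the root (left child = 0, right child = 1).

Codes:
  D: 100 (length 3)
  H: 1011 (length 4)
  I: 1010 (length 4)
  E: 0 (length 1)
  J: 11 (length 2)
Average code length: 84/46 = 1.8261 bits/symbol


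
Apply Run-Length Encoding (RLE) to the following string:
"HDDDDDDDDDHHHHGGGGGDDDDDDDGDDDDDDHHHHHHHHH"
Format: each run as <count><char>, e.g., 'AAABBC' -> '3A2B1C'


Scanning runs left to right:
  i=0: run of 'H' x 1 -> '1H'
  i=1: run of 'D' x 9 -> '9D'
  i=10: run of 'H' x 4 -> '4H'
  i=14: run of 'G' x 5 -> '5G'
  i=19: run of 'D' x 7 -> '7D'
  i=26: run of 'G' x 1 -> '1G'
  i=27: run of 'D' x 6 -> '6D'
  i=33: run of 'H' x 9 -> '9H'

RLE = 1H9D4H5G7D1G6D9H


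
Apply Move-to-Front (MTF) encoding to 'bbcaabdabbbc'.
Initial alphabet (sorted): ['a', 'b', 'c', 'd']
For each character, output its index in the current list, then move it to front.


MTF encoding:
'b': index 1 in ['a', 'b', 'c', 'd'] -> ['b', 'a', 'c', 'd']
'b': index 0 in ['b', 'a', 'c', 'd'] -> ['b', 'a', 'c', 'd']
'c': index 2 in ['b', 'a', 'c', 'd'] -> ['c', 'b', 'a', 'd']
'a': index 2 in ['c', 'b', 'a', 'd'] -> ['a', 'c', 'b', 'd']
'a': index 0 in ['a', 'c', 'b', 'd'] -> ['a', 'c', 'b', 'd']
'b': index 2 in ['a', 'c', 'b', 'd'] -> ['b', 'a', 'c', 'd']
'd': index 3 in ['b', 'a', 'c', 'd'] -> ['d', 'b', 'a', 'c']
'a': index 2 in ['d', 'b', 'a', 'c'] -> ['a', 'd', 'b', 'c']
'b': index 2 in ['a', 'd', 'b', 'c'] -> ['b', 'a', 'd', 'c']
'b': index 0 in ['b', 'a', 'd', 'c'] -> ['b', 'a', 'd', 'c']
'b': index 0 in ['b', 'a', 'd', 'c'] -> ['b', 'a', 'd', 'c']
'c': index 3 in ['b', 'a', 'd', 'c'] -> ['c', 'b', 'a', 'd']


Output: [1, 0, 2, 2, 0, 2, 3, 2, 2, 0, 0, 3]


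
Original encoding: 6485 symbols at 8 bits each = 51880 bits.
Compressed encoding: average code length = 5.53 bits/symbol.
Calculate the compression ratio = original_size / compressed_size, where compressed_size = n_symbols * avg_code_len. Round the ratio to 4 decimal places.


original_size = n_symbols * orig_bits = 6485 * 8 = 51880 bits
compressed_size = n_symbols * avg_code_len = 6485 * 5.53 = 35862.05 bits
ratio = original_size / compressed_size = 51880 / 35862.05 = 1.4467

Compression ratio = 1.4467


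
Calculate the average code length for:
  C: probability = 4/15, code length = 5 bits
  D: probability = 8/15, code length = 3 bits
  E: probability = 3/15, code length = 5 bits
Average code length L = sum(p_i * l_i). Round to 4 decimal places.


Weighted contributions p_i * l_i:
  C: (4/15) * 5 = 20/15
  D: (8/15) * 3 = 24/15
  E: (3/15) * 5 = 15/15
Sum = (20 + 24 + 15)/15 = 59/15

L = 59/15 = 3.9333 bits/symbol


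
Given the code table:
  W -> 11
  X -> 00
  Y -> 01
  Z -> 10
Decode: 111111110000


Decoding:
11 -> W
11 -> W
11 -> W
11 -> W
00 -> X
00 -> X


Result: WWWWXX


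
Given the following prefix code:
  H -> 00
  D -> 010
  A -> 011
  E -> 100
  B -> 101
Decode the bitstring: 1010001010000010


Decoding step by step:
Bits 101 -> B
Bits 00 -> H
Bits 010 -> D
Bits 100 -> E
Bits 00 -> H
Bits 010 -> D


Decoded message: BHDEHD


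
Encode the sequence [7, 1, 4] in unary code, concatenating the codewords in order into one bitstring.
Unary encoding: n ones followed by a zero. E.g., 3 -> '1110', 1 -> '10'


Encode each number as n ones followed by a terminating 0:
  7 -> 11111110 (8 bits)
  1 -> 10 (2 bits)
  4 -> 11110 (5 bits)
Total length = 8 + 2 + 5 = 15 bits.

Unary([7, 1, 4]) = 111111101011110 (15 bits)


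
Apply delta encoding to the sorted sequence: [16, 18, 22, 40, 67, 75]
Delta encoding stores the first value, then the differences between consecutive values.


First value: 16
Deltas:
  18 - 16 = 2
  22 - 18 = 4
  40 - 22 = 18
  67 - 40 = 27
  75 - 67 = 8


Delta encoded: [16, 2, 4, 18, 27, 8]


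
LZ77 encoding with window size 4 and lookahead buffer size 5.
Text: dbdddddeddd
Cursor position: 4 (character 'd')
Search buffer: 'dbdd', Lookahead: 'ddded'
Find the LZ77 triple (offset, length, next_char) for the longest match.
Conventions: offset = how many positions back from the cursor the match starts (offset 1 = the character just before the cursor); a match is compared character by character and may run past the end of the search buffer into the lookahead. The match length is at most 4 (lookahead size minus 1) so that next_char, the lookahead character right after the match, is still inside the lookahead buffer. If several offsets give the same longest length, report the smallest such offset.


Try each offset into the search buffer:
  offset=1 (pos 3, char 'd'): match length 3
  offset=2 (pos 2, char 'd'): match length 3
  offset=3 (pos 1, char 'b'): match length 0
  offset=4 (pos 0, char 'd'): match length 1
Longest match has length 3, found at offsets 1, 2; take the smallest, offset 1.
next_char = character at position 4 + 3 = 7 -> 'e'

Best match: offset=1, length=3 (matching 'ddd' starting at position 3)
LZ77 triple: (1, 3, 'e')


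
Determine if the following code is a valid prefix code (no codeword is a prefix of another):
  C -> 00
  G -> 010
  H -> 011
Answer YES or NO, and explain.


Checking each pair (does one codeword prefix another?):
  C='00' vs G='010': no prefix
  C='00' vs H='011': no prefix
  G='010' vs C='00': no prefix
  G='010' vs H='011': no prefix
  H='011' vs C='00': no prefix
  H='011' vs G='010': no prefix
No violation found over all pairs.

YES -- this is a valid prefix code. No codeword is a prefix of any other codeword.


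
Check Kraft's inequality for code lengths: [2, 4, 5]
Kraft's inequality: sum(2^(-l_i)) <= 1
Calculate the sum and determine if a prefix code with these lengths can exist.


Sum = 2^(-2) + 2^(-4) + 2^(-5)
    = 0.25 + 0.0625 + 0.03125
    = 11/32 = 0.34375
Since 0.34375 <= 1, Kraft's inequality IS satisfied.
A prefix code with these lengths CAN exist.

Kraft sum = 0.34375. Satisfied.


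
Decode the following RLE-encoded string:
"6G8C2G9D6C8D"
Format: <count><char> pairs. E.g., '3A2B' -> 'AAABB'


Expanding each <count><char> pair:
  6G -> 'GGGGGG'
  8C -> 'CCCCCCCC'
  2G -> 'GG'
  9D -> 'DDDDDDDDD'
  6C -> 'CCCCCC'
  8D -> 'DDDDDDDD'

Decoded = GGGGGGCCCCCCCCGGDDDDDDDDDCCCCCCDDDDDDDD


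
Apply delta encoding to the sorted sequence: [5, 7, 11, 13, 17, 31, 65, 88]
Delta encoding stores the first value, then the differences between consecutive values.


First value: 5
Deltas:
  7 - 5 = 2
  11 - 7 = 4
  13 - 11 = 2
  17 - 13 = 4
  31 - 17 = 14
  65 - 31 = 34
  88 - 65 = 23


Delta encoded: [5, 2, 4, 2, 4, 14, 34, 23]


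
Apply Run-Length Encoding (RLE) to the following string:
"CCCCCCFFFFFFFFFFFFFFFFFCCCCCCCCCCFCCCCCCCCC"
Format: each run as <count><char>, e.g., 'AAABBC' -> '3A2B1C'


Scanning runs left to right:
  i=0: run of 'C' x 6 -> '6C'
  i=6: run of 'F' x 17 -> '17F'
  i=23: run of 'C' x 10 -> '10C'
  i=33: run of 'F' x 1 -> '1F'
  i=34: run of 'C' x 9 -> '9C'

RLE = 6C17F10C1F9C


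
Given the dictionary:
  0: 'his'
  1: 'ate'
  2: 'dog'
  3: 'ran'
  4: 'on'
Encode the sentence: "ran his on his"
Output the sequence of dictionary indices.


Look up each word in the dictionary:
  'ran' -> 3
  'his' -> 0
  'on' -> 4
  'his' -> 0

Encoded: [3, 0, 4, 0]


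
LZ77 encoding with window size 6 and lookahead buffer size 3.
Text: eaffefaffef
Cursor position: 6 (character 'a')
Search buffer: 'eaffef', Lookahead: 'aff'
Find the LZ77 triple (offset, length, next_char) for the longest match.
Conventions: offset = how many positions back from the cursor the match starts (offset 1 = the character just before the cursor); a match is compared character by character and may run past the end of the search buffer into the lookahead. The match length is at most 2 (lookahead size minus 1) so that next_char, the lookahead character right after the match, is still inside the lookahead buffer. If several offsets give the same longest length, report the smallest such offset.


Try each offset into the search buffer:
  offset=1 (pos 5, char 'f'): match length 0
  offset=2 (pos 4, char 'e'): match length 0
  offset=3 (pos 3, char 'f'): match length 0
  offset=4 (pos 2, char 'f'): match length 0
  offset=5 (pos 1, char 'a'): match length 2
  offset=6 (pos 0, char 'e'): match length 0
Longest match has length 2 at offset 5.
next_char = character at position 6 + 2 = 8 -> 'f'

Best match: offset=5, length=2 (matching 'af' starting at position 1)
LZ77 triple: (5, 2, 'f')


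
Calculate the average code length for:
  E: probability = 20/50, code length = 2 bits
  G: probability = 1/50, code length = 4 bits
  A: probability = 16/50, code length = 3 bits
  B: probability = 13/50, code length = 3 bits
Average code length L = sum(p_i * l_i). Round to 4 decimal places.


Weighted contributions p_i * l_i:
  E: (20/50) * 2 = 40/50
  G: (1/50) * 4 = 4/50
  A: (16/50) * 3 = 48/50
  B: (13/50) * 3 = 39/50
Sum = (40 + 4 + 48 + 39)/50 = 131/50

L = 131/50 = 2.6200 bits/symbol


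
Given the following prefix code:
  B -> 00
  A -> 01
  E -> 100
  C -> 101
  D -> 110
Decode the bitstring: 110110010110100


Decoding step by step:
Bits 110 -> D
Bits 110 -> D
Bits 01 -> A
Bits 01 -> A
Bits 101 -> C
Bits 00 -> B


Decoded message: DDAACB


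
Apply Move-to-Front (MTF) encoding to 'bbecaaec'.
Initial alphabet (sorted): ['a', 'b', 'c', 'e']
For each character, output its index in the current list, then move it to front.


MTF encoding:
'b': index 1 in ['a', 'b', 'c', 'e'] -> ['b', 'a', 'c', 'e']
'b': index 0 in ['b', 'a', 'c', 'e'] -> ['b', 'a', 'c', 'e']
'e': index 3 in ['b', 'a', 'c', 'e'] -> ['e', 'b', 'a', 'c']
'c': index 3 in ['e', 'b', 'a', 'c'] -> ['c', 'e', 'b', 'a']
'a': index 3 in ['c', 'e', 'b', 'a'] -> ['a', 'c', 'e', 'b']
'a': index 0 in ['a', 'c', 'e', 'b'] -> ['a', 'c', 'e', 'b']
'e': index 2 in ['a', 'c', 'e', 'b'] -> ['e', 'a', 'c', 'b']
'c': index 2 in ['e', 'a', 'c', 'b'] -> ['c', 'e', 'a', 'b']


Output: [1, 0, 3, 3, 3, 0, 2, 2]


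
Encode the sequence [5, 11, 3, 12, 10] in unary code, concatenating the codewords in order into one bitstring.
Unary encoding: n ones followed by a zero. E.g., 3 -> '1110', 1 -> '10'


Encode each number as n ones followed by a terminating 0:
  5 -> 111110 (6 bits)
  11 -> 111111111110 (12 bits)
  3 -> 1110 (4 bits)
  12 -> 1111111111110 (13 bits)
  10 -> 11111111110 (11 bits)
Total length = 6 + 12 + 4 + 13 + 11 = 46 bits.

Unary([5, 11, 3, 12, 10]) = 1111101111111111101110111111111111011111111110 (46 bits)


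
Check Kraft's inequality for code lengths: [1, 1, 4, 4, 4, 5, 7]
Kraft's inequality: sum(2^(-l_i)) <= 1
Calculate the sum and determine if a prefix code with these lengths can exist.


Sum = 2^(-1) + 2^(-1) + 2^(-4) + 2^(-4) + 2^(-4) + 2^(-5) + 2^(-7)
    = 0.5 + 0.5 + 0.0625 + 0.0625 + 0.0625 + 0.03125 + 0.0078125
    = 157/128 = 1.2265625
Since 1.2265625 > 1, Kraft's inequality is NOT satisfied.
A prefix code with these lengths CANNOT exist.

Kraft sum = 1.2265625. Not satisfied.


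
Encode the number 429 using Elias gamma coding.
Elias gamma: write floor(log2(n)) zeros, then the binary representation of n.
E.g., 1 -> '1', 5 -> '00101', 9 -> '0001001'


num_bits = floor(log2(429)) + 1 = 9
leading_zeros = num_bits - 1 = 8
binary(429) = 110101101

Elias gamma(429) = '00000000' + '110101101' = 00000000110101101 (17 bits)


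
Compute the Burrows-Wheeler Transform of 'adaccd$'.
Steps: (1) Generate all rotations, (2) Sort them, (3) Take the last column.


Rotations (sorted):
  0: $adaccd -> last char: d
  1: accd$ad -> last char: d
  2: adaccd$ -> last char: $
  3: ccd$ada -> last char: a
  4: cd$adac -> last char: c
  5: d$adacc -> last char: c
  6: daccd$a -> last char: a


BWT = dd$acca


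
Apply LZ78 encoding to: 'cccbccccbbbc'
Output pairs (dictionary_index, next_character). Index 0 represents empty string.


LZ78 encoding steps:
Dictionary: {0: ''}
Step 1: w='' (idx 0), next='c' -> output (0, 'c'), add 'c' as idx 1
Step 2: w='c' (idx 1), next='c' -> output (1, 'c'), add 'cc' as idx 2
Step 3: w='' (idx 0), next='b' -> output (0, 'b'), add 'b' as idx 3
Step 4: w='cc' (idx 2), next='c' -> output (2, 'c'), add 'ccc' as idx 4
Step 5: w='c' (idx 1), next='b' -> output (1, 'b'), add 'cb' as idx 5
Step 6: w='b' (idx 3), next='b' -> output (3, 'b'), add 'bb' as idx 6
Step 7: w='c' (idx 1), end of input -> output (1, '')


Encoded: [(0, 'c'), (1, 'c'), (0, 'b'), (2, 'c'), (1, 'b'), (3, 'b'), (1, '')]


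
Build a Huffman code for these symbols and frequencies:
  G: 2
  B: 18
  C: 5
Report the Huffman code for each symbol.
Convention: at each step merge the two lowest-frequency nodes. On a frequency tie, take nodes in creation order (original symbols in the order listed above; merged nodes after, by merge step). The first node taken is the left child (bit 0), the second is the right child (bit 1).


Huffman tree construction:
Step 1: Merge G(2) + C(5) = 7
Step 2: Merge (G+C)(7) + B(18) = 25
Read each symbol's code off the tree from the root (left child = 0, right child = 1).

Codes:
  G: 00 (length 2)
  B: 1 (length 1)
  C: 01 (length 2)
Average code length: 32/25 = 1.2800 bits/symbol


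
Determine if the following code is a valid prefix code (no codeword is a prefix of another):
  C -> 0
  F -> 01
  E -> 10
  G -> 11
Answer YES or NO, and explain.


Checking each pair (does one codeword prefix another?):
  C='0' vs F='01': prefix -- VIOLATION

NO -- this is NOT a valid prefix code. C (0) is a prefix of F (01).


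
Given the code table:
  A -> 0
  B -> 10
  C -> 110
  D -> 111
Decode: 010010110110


Decoding:
0 -> A
10 -> B
0 -> A
10 -> B
110 -> C
110 -> C


Result: ABABCC


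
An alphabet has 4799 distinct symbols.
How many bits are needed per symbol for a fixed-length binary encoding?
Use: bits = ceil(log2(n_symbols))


log2(4799) = 12.2285
Bracket: 2^12 = 4096 < 4799 <= 2^13 = 8192
So ceil(log2(4799)) = 13

bits = ceil(log2(4799)) = ceil(12.2285) = 13 bits


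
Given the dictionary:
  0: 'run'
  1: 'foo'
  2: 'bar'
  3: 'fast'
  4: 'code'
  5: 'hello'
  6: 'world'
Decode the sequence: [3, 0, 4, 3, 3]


Look up each index in the dictionary:
  3 -> 'fast'
  0 -> 'run'
  4 -> 'code'
  3 -> 'fast'
  3 -> 'fast'

Decoded: "fast run code fast fast"


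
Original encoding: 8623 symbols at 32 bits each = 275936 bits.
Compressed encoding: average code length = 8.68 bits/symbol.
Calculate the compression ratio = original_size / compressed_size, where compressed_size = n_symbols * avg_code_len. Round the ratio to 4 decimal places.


original_size = n_symbols * orig_bits = 8623 * 32 = 275936 bits
compressed_size = n_symbols * avg_code_len = 8623 * 8.68 = 74847.64 bits
ratio = original_size / compressed_size = 275936 / 74847.64 = 3.6866

Compression ratio = 3.6866


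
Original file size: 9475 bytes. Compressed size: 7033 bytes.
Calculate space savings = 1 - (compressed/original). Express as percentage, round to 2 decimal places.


ratio = compressed/original = 7033/9475 = 0.742269
savings = 1 - ratio = 1 - 0.742269 = 0.257731
as a percentage: 0.257731 * 100 = 25.77%

Space savings = 1 - 7033/9475 = 25.77%


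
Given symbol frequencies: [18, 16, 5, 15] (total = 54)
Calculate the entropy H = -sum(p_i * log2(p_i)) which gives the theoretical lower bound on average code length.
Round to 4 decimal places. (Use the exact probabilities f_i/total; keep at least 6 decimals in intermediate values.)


Per-symbol terms -p_i * log2(p_i) with p_i = f_i/54:
  p = 18/54 = 0.333333: log2(p) = -1.584963, -p*log2(p) = 0.528321
  p = 16/54 = 0.296296: log2(p) = -1.754888, -p*log2(p) = 0.519967
  p = 5/54 = 0.092593: log2(p) = -3.432959, -p*log2(p) = 0.317867
  p = 15/54 = 0.277778: log2(p) = -1.847997, -p*log2(p) = 0.513332
H = 0.528321 + 0.519967 + 0.317867 + 0.513332 = 1.879487

H = 1.8795 bits/symbol


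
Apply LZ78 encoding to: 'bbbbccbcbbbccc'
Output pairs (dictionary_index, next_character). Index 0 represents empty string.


LZ78 encoding steps:
Dictionary: {0: ''}
Step 1: w='' (idx 0), next='b' -> output (0, 'b'), add 'b' as idx 1
Step 2: w='b' (idx 1), next='b' -> output (1, 'b'), add 'bb' as idx 2
Step 3: w='b' (idx 1), next='c' -> output (1, 'c'), add 'bc' as idx 3
Step 4: w='' (idx 0), next='c' -> output (0, 'c'), add 'c' as idx 4
Step 5: w='bc' (idx 3), next='b' -> output (3, 'b'), add 'bcb' as idx 5
Step 6: w='bb' (idx 2), next='c' -> output (2, 'c'), add 'bbc' as idx 6
Step 7: w='c' (idx 4), next='c' -> output (4, 'c'), add 'cc' as idx 7


Encoded: [(0, 'b'), (1, 'b'), (1, 'c'), (0, 'c'), (3, 'b'), (2, 'c'), (4, 'c')]


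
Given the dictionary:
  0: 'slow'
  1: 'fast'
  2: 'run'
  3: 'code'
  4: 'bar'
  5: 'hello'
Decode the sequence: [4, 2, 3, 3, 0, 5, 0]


Look up each index in the dictionary:
  4 -> 'bar'
  2 -> 'run'
  3 -> 'code'
  3 -> 'code'
  0 -> 'slow'
  5 -> 'hello'
  0 -> 'slow'

Decoded: "bar run code code slow hello slow"


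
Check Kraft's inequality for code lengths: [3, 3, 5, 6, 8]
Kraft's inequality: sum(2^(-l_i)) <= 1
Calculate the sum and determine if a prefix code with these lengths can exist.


Sum = 2^(-3) + 2^(-3) + 2^(-5) + 2^(-6) + 2^(-8)
    = 0.125 + 0.125 + 0.03125 + 0.015625 + 0.00390625
    = 77/256 = 0.30078125
Since 0.30078125 <= 1, Kraft's inequality IS satisfied.
A prefix code with these lengths CAN exist.

Kraft sum = 0.30078125. Satisfied.


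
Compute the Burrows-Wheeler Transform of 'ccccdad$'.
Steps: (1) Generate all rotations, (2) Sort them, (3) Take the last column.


Rotations (sorted):
  0: $ccccdad -> last char: d
  1: ad$ccccd -> last char: d
  2: ccccdad$ -> last char: $
  3: cccdad$c -> last char: c
  4: ccdad$cc -> last char: c
  5: cdad$ccc -> last char: c
  6: d$ccccda -> last char: a
  7: dad$cccc -> last char: c


BWT = dd$cccac


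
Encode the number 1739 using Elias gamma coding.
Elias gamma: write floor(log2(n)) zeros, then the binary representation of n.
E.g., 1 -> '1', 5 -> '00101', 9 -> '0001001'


num_bits = floor(log2(1739)) + 1 = 11
leading_zeros = num_bits - 1 = 10
binary(1739) = 11011001011

Elias gamma(1739) = '0000000000' + '11011001011' = 000000000011011001011 (21 bits)


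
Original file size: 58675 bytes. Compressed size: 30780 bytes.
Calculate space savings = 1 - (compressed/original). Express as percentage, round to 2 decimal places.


ratio = compressed/original = 30780/58675 = 0.524585
savings = 1 - ratio = 1 - 0.524585 = 0.475415
as a percentage: 0.475415 * 100 = 47.54%

Space savings = 1 - 30780/58675 = 47.54%


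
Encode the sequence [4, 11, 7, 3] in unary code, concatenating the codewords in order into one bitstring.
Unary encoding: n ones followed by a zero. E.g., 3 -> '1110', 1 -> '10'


Encode each number as n ones followed by a terminating 0:
  4 -> 11110 (5 bits)
  11 -> 111111111110 (12 bits)
  7 -> 11111110 (8 bits)
  3 -> 1110 (4 bits)
Total length = 5 + 12 + 8 + 4 = 29 bits.

Unary([4, 11, 7, 3]) = 11110111111111110111111101110 (29 bits)


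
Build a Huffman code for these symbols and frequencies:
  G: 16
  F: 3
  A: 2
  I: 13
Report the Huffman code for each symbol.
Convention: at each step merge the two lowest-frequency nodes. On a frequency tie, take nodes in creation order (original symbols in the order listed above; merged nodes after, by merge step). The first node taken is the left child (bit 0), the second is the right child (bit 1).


Huffman tree construction:
Step 1: Merge A(2) + F(3) = 5
Step 2: Merge (A+F)(5) + I(13) = 18
Step 3: Merge G(16) + ((A+F)+I)(18) = 34
Read each symbol's code off the tree from the root (left child = 0, right child = 1).

Codes:
  G: 0 (length 1)
  F: 101 (length 3)
  A: 100 (length 3)
  I: 11 (length 2)
Average code length: 57/34 = 1.6765 bits/symbol


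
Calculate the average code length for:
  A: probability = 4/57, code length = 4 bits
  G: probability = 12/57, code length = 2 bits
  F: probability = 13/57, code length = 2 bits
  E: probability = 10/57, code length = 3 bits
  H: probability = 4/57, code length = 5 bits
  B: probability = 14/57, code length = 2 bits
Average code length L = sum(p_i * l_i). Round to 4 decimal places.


Weighted contributions p_i * l_i:
  A: (4/57) * 4 = 16/57
  G: (12/57) * 2 = 24/57
  F: (13/57) * 2 = 26/57
  E: (10/57) * 3 = 30/57
  H: (4/57) * 5 = 20/57
  B: (14/57) * 2 = 28/57
Sum = (16 + 24 + 26 + 30 + 20 + 28)/57 = 144/57

L = 144/57 = 2.5263 bits/symbol


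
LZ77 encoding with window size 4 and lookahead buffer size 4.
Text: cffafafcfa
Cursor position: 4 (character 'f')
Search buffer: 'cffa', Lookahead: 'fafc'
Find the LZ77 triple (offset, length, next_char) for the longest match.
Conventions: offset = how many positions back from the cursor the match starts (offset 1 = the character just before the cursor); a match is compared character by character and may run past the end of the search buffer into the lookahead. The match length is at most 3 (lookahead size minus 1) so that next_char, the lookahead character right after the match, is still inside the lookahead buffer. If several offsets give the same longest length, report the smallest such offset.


Try each offset into the search buffer:
  offset=1 (pos 3, char 'a'): match length 0
  offset=2 (pos 2, char 'f'): match length 3
  offset=3 (pos 1, char 'f'): match length 1
  offset=4 (pos 0, char 'c'): match length 0
Longest match has length 3 at offset 2.
next_char = character at position 4 + 3 = 7 -> 'c'

Best match: offset=2, length=3 (matching 'faf' starting at position 2)
LZ77 triple: (2, 3, 'c')


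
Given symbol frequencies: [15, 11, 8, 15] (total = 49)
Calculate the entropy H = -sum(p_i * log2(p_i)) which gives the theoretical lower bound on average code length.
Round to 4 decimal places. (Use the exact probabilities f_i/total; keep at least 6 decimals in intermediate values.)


Per-symbol terms -p_i * log2(p_i) with p_i = f_i/49:
  p = 15/49 = 0.306122: log2(p) = -1.707819, -p*log2(p) = 0.522802
  p = 11/49 = 0.224490: log2(p) = -2.155278, -p*log2(p) = 0.483838
  p = 8/49 = 0.163265: log2(p) = -2.614710, -p*log2(p) = 0.426891
  p = 15/49 = 0.306122: log2(p) = -1.707819, -p*log2(p) = 0.522802
H = 0.522802 + 0.483838 + 0.426891 + 0.522802 = 1.956333

H = 1.9563 bits/symbol


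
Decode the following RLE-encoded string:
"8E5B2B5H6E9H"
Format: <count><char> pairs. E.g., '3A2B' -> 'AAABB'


Expanding each <count><char> pair:
  8E -> 'EEEEEEEE'
  5B -> 'BBBBB'
  2B -> 'BB'
  5H -> 'HHHHH'
  6E -> 'EEEEEE'
  9H -> 'HHHHHHHHH'

Decoded = EEEEEEEEBBBBBBBHHHHHEEEEEEHHHHHHHHH


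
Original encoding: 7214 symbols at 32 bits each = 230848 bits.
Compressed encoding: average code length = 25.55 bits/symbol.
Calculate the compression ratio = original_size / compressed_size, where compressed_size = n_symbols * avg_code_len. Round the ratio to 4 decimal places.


original_size = n_symbols * orig_bits = 7214 * 32 = 230848 bits
compressed_size = n_symbols * avg_code_len = 7214 * 25.55 = 184317.7 bits
ratio = original_size / compressed_size = 230848 / 184317.7 = 1.2524

Compression ratio = 1.2524


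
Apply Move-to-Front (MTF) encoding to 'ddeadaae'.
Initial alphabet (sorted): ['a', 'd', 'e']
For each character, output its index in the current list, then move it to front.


MTF encoding:
'd': index 1 in ['a', 'd', 'e'] -> ['d', 'a', 'e']
'd': index 0 in ['d', 'a', 'e'] -> ['d', 'a', 'e']
'e': index 2 in ['d', 'a', 'e'] -> ['e', 'd', 'a']
'a': index 2 in ['e', 'd', 'a'] -> ['a', 'e', 'd']
'd': index 2 in ['a', 'e', 'd'] -> ['d', 'a', 'e']
'a': index 1 in ['d', 'a', 'e'] -> ['a', 'd', 'e']
'a': index 0 in ['a', 'd', 'e'] -> ['a', 'd', 'e']
'e': index 2 in ['a', 'd', 'e'] -> ['e', 'a', 'd']


Output: [1, 0, 2, 2, 2, 1, 0, 2]


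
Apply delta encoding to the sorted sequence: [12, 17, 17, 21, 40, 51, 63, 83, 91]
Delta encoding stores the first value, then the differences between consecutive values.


First value: 12
Deltas:
  17 - 12 = 5
  17 - 17 = 0
  21 - 17 = 4
  40 - 21 = 19
  51 - 40 = 11
  63 - 51 = 12
  83 - 63 = 20
  91 - 83 = 8


Delta encoded: [12, 5, 0, 4, 19, 11, 12, 20, 8]


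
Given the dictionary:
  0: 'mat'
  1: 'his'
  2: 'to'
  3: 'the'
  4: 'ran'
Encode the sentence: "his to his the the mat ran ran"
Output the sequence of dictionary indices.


Look up each word in the dictionary:
  'his' -> 1
  'to' -> 2
  'his' -> 1
  'the' -> 3
  'the' -> 3
  'mat' -> 0
  'ran' -> 4
  'ran' -> 4

Encoded: [1, 2, 1, 3, 3, 0, 4, 4]


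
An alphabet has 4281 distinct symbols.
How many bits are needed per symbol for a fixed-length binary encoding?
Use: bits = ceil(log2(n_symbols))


log2(4281) = 12.0637
Bracket: 2^12 = 4096 < 4281 <= 2^13 = 8192
So ceil(log2(4281)) = 13

bits = ceil(log2(4281)) = ceil(12.0637) = 13 bits


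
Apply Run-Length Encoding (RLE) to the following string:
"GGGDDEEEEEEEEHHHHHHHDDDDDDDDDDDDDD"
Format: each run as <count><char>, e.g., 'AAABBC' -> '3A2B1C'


Scanning runs left to right:
  i=0: run of 'G' x 3 -> '3G'
  i=3: run of 'D' x 2 -> '2D'
  i=5: run of 'E' x 8 -> '8E'
  i=13: run of 'H' x 7 -> '7H'
  i=20: run of 'D' x 14 -> '14D'

RLE = 3G2D8E7H14D


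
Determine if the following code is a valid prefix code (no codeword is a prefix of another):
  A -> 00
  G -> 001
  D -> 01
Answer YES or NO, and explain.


Checking each pair (does one codeword prefix another?):
  A='00' vs G='001': prefix -- VIOLATION

NO -- this is NOT a valid prefix code. A (00) is a prefix of G (001).


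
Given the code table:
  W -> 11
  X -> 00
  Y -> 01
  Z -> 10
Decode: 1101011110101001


Decoding:
11 -> W
01 -> Y
01 -> Y
11 -> W
10 -> Z
10 -> Z
10 -> Z
01 -> Y


Result: WYYWZZZY


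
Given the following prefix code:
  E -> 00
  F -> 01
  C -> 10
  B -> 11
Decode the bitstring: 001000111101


Decoding step by step:
Bits 00 -> E
Bits 10 -> C
Bits 00 -> E
Bits 11 -> B
Bits 11 -> B
Bits 01 -> F


Decoded message: ECEBBF


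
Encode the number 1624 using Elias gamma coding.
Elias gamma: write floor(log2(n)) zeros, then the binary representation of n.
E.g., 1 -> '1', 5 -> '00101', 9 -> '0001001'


num_bits = floor(log2(1624)) + 1 = 11
leading_zeros = num_bits - 1 = 10
binary(1624) = 11001011000

Elias gamma(1624) = '0000000000' + '11001011000' = 000000000011001011000 (21 bits)


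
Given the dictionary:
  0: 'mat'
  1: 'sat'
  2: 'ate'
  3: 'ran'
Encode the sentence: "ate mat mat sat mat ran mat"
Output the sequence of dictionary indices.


Look up each word in the dictionary:
  'ate' -> 2
  'mat' -> 0
  'mat' -> 0
  'sat' -> 1
  'mat' -> 0
  'ran' -> 3
  'mat' -> 0

Encoded: [2, 0, 0, 1, 0, 3, 0]
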